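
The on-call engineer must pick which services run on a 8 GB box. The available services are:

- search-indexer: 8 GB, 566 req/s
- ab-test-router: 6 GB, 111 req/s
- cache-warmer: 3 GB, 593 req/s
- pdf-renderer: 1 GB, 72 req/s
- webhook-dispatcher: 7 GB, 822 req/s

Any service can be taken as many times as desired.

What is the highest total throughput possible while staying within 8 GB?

1330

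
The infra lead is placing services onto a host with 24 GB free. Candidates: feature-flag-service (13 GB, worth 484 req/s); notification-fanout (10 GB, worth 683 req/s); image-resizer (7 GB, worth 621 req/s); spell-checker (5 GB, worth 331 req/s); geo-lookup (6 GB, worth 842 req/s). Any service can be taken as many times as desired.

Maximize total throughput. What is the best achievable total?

Ranking by ratio (throughput/GB): geo-lookup 140.33, image-resizer 88.71, notification-fanout 68.30.
4×geo-lookup uses 24 of the 24 GB and totals 3368.
No other feasible combination exceeds 3368.

3368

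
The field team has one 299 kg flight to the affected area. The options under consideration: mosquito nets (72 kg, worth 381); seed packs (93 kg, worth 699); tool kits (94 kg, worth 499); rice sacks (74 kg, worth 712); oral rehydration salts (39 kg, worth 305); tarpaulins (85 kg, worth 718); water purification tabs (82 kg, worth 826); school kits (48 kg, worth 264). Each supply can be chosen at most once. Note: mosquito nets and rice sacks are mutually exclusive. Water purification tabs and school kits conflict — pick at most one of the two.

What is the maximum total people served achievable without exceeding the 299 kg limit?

By people served per kg: water purification tabs 10.07, rice sacks 9.62, tarpaulins 8.45 lead.
Taking rice sacks + oral rehydration salts + tarpaulins + water purification tabs: 280 kg used, 2561 in people served.

2561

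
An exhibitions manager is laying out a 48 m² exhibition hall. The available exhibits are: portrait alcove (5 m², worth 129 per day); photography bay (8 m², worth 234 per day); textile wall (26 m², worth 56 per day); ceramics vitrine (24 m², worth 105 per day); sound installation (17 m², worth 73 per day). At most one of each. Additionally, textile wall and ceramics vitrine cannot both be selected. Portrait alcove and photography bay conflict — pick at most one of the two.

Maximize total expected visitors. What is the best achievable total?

Taking photography bay + ceramics vitrine: 32 m² used, 339 in expected visitors.
Runner-up photography bay + sound installation tops out at 307.

339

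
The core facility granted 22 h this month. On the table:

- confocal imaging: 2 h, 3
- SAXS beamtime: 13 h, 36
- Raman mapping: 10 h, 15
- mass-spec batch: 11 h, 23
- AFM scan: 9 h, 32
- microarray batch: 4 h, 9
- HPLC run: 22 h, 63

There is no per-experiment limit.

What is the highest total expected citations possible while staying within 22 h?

Best packing: 2×AFM scan + microarray batch — 22 h, 73 total.
Nothing else within 22 h beats 73.

73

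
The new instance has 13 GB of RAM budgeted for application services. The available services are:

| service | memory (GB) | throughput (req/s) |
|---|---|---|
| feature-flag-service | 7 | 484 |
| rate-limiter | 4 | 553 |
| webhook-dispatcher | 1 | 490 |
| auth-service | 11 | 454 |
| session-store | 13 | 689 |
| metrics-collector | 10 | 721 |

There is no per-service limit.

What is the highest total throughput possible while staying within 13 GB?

6370

13×webhook-dispatcher uses 13 of the 13 GB and totals 6370.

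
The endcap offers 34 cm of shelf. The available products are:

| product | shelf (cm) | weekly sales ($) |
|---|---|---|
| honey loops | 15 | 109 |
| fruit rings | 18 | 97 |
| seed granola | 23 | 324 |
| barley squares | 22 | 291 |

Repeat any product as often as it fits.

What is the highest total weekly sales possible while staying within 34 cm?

324

Taking seed granola: 23 cm used, 324 in weekly sales.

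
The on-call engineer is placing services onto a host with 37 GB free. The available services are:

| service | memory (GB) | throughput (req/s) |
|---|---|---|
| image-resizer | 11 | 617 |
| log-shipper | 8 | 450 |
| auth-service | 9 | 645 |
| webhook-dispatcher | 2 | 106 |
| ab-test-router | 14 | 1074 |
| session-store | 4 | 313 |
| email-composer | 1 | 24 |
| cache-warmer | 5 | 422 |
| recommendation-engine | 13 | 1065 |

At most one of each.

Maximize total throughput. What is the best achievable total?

2898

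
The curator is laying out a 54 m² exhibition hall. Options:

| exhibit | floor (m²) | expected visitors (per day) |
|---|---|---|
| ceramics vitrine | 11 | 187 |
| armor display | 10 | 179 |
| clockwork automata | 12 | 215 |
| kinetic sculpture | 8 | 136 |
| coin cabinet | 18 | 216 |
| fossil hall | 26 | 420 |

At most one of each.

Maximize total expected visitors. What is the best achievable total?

By expected visitors per m²: clockwork automata 17.92, armor display 17.90, ceramics vitrine 17.00, kinetic sculpture 17.00 lead.
Filling by ratio: ceramics vitrine + armor display + clockwork automata + kinetic sculpture for 717, with 13 m² left unused.
The 18 m² tied up in armor display and kinetic sculpture is better spent on fossil hall — total rises to 822 (49 m²).

822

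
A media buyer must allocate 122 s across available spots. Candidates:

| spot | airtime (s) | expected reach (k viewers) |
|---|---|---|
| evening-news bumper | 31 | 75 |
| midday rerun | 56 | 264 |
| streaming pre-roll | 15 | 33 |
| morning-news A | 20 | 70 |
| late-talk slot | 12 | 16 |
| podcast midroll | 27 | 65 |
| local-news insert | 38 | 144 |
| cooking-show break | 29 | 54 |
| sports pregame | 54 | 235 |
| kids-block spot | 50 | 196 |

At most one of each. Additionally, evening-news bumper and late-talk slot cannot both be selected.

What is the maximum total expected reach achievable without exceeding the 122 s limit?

Best packing: midday rerun + late-talk slot + sports pregame — 122 s, 515 total.
No other feasible combination exceeds 515.

515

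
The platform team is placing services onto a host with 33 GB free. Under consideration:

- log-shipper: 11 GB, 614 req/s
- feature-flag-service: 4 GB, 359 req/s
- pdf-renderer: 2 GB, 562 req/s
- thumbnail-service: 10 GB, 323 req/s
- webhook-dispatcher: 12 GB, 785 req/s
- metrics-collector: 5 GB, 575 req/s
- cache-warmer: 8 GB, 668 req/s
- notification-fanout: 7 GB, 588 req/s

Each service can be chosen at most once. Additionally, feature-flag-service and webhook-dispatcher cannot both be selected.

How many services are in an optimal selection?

5

Optimal total is 3007.
One optimal bundle: log-shipper + pdf-renderer + metrics-collector + cache-warmer + notification-fanout (33 GB).
All optima have 5 services.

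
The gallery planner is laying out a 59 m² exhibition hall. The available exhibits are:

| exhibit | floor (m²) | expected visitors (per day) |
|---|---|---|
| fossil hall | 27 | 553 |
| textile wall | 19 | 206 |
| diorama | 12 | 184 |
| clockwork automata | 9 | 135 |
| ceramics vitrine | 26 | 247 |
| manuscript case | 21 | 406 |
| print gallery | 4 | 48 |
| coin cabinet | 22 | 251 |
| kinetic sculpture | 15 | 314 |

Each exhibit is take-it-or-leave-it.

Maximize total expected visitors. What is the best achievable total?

1099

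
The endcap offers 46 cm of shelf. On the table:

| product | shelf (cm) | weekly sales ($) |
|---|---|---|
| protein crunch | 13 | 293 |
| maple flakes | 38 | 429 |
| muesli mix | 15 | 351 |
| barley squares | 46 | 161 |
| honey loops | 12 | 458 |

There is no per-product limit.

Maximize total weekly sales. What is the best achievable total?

1374

By weekly sales per cm: honey loops 38.17, muesli mix 23.40, protein crunch 22.54 lead.
Taking 3×honey loops: 36 cm used, 1374 in weekly sales.
That's the maximum — no swap from here does better than 1374.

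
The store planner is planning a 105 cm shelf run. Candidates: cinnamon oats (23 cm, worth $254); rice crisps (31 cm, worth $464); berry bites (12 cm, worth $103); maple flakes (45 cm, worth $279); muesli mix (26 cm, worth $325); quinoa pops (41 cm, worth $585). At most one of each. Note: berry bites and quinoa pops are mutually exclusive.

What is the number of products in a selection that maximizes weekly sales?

3

Optimal total is 1374.
One optimal bundle: rice crisps + muesli mix + quinoa pops (98 cm).
Any selection reaching 1374 contains exactly 3 products.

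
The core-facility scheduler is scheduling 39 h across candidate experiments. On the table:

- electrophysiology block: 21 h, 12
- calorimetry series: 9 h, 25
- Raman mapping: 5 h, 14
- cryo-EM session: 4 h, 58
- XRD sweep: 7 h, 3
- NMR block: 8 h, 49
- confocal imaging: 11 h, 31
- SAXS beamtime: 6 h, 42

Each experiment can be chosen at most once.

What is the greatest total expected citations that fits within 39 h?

205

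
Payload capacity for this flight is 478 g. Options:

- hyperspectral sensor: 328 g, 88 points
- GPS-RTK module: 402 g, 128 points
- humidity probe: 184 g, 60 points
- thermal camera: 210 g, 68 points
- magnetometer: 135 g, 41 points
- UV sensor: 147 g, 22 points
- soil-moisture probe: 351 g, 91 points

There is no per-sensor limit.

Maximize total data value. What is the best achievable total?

Filling by ratio: 2×humidity probe for 120, with 110 g left unused.
Dropping humidity probe frees 184 g; slotting in 2×magnetometer (270 g) lifts the total to 142 at 454 g.
The spare 24 g is too small for any remaining sensor, and no exchange beats 142.

142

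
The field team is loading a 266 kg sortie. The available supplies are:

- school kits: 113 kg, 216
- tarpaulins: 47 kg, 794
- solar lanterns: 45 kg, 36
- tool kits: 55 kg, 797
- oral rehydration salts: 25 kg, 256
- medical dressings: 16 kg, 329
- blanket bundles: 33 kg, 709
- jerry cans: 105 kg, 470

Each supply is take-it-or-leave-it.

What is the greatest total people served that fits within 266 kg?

Filling by ratio: tarpaulins + solar lanterns + tool kits + oral rehydration salts + medical dressings + blanket bundles for 2921, with 45 kg left unused.
Replace solar lanterns and oral rehydration salts with jerry cans: the trade gains 178 net, giving 3099 at 256 kg.
Runner-up tarpaulins + tool kits + oral rehydration salts + blanket bundles + jerry cans tops out at 3026.

3099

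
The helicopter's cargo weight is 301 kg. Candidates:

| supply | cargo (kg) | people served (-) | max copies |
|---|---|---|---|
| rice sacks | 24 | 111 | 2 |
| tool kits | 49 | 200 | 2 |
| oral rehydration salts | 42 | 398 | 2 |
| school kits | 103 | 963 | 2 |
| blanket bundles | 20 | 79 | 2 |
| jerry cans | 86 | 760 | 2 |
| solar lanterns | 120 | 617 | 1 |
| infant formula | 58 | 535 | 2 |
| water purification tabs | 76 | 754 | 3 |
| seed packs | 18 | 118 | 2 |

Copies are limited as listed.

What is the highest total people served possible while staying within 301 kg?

2869

Taking the top-ratio supplies first gives oral rehydration salts + 3×water purification tabs + seed packs for 2778 (288 kg).
Dropping water purification tabs and seed packs frees 94 kg; slotting in school kits (103 kg) lifts the total to 2869 at 297 kg.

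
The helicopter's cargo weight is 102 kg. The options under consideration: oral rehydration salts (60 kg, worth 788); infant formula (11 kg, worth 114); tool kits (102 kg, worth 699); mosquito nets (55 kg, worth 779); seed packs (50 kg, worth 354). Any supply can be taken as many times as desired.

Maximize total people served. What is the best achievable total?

1235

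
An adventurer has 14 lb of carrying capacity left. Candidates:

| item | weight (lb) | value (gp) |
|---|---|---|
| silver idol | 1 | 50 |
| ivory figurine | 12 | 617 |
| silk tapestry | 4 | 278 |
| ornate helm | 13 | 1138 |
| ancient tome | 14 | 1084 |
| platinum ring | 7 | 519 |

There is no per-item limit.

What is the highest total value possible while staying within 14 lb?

1188

Best packing: silver idol + ornate helm — 14 lb, 1188 total.
No other feasible combination exceeds 1188.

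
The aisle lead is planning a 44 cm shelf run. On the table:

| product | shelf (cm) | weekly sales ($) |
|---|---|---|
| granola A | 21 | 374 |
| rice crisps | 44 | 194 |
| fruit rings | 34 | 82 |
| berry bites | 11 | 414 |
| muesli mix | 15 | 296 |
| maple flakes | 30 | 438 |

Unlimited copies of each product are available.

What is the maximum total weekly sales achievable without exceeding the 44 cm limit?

4×berry bites uses 44 of the 44 cm and totals 1656.
No other feasible combination exceeds 1656.

1656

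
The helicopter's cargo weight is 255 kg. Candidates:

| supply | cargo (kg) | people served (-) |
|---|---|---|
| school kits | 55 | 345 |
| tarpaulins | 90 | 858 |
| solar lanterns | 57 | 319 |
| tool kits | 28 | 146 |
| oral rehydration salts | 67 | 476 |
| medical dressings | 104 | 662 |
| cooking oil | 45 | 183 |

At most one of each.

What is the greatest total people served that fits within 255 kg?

By people served per kg: tarpaulins 9.53, oral rehydration salts 7.10, medical dressings 6.37 lead.
Taking the top-ratio supplies first gives school kits + tarpaulins + tool kits + oral rehydration salts for 1825 (240 kg).
Replace tool kits and oral rehydration salts with medical dressings: the trade gains 40 net, giving 1865 at 249 kg.

1865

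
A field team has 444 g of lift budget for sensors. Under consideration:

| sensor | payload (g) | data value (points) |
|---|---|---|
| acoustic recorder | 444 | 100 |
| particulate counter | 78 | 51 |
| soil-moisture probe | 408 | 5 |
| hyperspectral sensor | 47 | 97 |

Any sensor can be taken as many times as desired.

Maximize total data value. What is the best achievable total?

873

Best packing: 9×hyperspectral sensor — 423 g, 873 total.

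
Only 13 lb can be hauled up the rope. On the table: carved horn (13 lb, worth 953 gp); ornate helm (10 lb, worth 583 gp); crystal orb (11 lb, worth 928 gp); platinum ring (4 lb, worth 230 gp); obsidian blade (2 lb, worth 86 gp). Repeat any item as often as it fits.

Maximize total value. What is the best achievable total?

Taking crystal orb + obsidian blade: 13 lb used, 1014 in value.
That's the maximum — no swap from here does better than 1014.

1014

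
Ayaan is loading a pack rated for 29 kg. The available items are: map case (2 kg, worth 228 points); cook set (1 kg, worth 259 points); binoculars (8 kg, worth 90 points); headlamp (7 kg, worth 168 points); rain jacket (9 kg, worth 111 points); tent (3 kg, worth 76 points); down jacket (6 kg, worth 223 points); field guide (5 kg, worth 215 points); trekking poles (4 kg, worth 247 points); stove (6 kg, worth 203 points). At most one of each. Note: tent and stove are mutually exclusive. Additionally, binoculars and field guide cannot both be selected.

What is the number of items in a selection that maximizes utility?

The maximum utility within 29 kg is 1416.
For example map case + cook set + headlamp + tent + down jacket + field guide + trekking poles achieves it, using 28 kg.
Any selection reaching 1416 contains exactly 7 items.

7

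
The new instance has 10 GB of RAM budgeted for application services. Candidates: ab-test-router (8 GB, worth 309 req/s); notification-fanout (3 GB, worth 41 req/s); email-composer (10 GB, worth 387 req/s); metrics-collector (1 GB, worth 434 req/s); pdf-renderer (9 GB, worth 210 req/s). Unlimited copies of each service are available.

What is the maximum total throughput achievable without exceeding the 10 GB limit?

By throughput per GB: metrics-collector 434.00, email-composer 38.70, ab-test-router 38.62 lead.
Best packing: 10×metrics-collector — 10 GB, 4340 total.
Every other selection either busts 10 GB or fails to beat 4340.

4340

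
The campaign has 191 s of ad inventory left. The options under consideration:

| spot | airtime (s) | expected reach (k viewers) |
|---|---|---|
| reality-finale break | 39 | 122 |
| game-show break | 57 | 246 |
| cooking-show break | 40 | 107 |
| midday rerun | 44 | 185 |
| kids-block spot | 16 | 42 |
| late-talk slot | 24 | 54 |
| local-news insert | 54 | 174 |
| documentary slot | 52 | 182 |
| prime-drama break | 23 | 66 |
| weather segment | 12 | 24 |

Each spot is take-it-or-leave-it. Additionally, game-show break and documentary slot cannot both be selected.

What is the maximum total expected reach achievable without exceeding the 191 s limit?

Taking game-show break + midday rerun + local-news insert + prime-drama break + weather segment: 190 s used, 695 in expected reach.
That's the maximum — no feasible swap from here does better than 695.

695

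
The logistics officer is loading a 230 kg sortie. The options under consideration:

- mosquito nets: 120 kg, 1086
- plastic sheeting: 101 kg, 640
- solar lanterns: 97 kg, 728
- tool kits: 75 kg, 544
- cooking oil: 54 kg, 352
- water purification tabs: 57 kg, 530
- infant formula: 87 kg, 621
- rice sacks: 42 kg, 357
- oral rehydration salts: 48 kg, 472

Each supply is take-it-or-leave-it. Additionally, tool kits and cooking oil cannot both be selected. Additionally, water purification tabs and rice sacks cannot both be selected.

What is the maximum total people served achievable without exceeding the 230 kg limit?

2088

The ratio ordering already packs tightly: mosquito nets + water purification tabs + oral rehydration salts, 225 kg, 2088.
Runner-up mosquito nets + rice sacks + oral rehydration salts tops out at 1915.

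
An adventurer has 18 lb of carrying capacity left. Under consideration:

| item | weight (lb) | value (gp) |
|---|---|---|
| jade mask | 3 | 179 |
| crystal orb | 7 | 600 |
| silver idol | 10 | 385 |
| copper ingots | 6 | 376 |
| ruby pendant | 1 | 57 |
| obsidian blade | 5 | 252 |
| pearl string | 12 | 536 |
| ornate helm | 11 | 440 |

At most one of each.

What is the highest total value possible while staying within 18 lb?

1228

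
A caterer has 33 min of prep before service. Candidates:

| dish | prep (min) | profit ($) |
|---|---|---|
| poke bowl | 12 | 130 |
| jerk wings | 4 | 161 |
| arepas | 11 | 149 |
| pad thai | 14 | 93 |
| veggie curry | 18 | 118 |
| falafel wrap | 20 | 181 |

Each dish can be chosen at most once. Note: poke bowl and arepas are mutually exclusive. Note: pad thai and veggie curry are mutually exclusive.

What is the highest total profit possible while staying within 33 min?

428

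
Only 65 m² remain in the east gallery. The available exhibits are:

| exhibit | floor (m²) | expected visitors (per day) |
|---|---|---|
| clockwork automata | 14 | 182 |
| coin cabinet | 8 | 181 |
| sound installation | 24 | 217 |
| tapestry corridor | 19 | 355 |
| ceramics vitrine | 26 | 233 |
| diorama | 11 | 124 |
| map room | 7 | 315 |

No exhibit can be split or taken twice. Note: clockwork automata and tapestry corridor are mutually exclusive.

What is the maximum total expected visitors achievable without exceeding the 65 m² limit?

Density check — map room 45.00, coin cabinet 22.62, tapestry corridor 18.68 are the best per m².
Best packing: coin cabinet + tapestry corridor + ceramics vitrine + map room — 60 m², 1084 total.
Runner-up coin cabinet + sound installation + tapestry corridor + map room tops out at 1068.

1084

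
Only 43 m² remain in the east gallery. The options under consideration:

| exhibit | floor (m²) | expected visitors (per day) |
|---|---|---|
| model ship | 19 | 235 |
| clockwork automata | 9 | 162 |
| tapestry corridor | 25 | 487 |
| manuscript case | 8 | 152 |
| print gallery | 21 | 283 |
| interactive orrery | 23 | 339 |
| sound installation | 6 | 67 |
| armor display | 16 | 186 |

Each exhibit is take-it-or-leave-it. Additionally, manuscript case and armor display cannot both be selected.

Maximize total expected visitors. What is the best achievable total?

The ratio ordering already packs tightly: clockwork automata + tapestry corridor + manuscript case, 42 m², 801.

801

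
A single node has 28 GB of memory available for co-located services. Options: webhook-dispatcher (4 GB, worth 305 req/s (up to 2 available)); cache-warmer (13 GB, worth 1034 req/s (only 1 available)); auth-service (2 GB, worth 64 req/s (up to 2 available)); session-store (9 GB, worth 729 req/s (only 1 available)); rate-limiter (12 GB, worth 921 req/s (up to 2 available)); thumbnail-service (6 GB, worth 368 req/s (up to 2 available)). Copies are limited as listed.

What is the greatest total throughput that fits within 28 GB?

2147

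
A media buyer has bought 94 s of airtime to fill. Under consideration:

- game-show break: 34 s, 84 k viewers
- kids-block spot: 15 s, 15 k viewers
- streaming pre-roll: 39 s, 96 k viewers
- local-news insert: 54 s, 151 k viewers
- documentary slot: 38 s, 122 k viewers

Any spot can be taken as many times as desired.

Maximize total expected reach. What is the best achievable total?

Greedy by ratio would take kids-block spot + 2×documentary slot: 91 s used, total 259.
Dropping kids-block spot and documentary slot frees 53 s; slotting in local-news insert (54 s) lifts the total to 273 at 92 s.
No other feasible combination exceeds 273.

273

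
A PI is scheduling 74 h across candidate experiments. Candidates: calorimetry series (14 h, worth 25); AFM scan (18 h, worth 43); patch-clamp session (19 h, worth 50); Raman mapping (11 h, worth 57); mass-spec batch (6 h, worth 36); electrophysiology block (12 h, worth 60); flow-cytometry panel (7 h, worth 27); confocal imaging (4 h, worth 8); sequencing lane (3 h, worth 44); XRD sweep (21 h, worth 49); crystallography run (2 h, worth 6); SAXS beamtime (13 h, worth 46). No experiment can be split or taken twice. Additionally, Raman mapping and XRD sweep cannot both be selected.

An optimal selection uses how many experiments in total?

8

Best achievable expected citations is 326.
One optimal bundle: patch-clamp session + Raman mapping + mass-spec batch + electrophysiology block + flow-cytometry panel + sequencing lane + crystallography run + SAXS beamtime (73 h).
All optima have 8 experiments.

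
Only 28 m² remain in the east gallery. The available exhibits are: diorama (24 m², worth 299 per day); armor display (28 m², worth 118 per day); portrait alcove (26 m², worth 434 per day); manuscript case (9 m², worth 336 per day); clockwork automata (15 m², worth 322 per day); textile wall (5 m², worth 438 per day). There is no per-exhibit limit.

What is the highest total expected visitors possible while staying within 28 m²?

2190

By expected visitors per m²: textile wall 87.60, manuscript case 37.33, clockwork automata 21.47 lead.
The ratio ordering already packs tightly: 5×textile wall, 25 m², 2190.
Nothing else within 28 m² beats 2190.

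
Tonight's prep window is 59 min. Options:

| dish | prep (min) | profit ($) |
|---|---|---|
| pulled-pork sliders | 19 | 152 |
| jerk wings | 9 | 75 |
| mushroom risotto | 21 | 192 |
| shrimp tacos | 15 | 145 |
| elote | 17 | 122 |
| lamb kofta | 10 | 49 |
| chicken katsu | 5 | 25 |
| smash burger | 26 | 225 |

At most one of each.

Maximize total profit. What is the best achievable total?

A density-first pass picks jerk wings + mushroom risotto + shrimp tacos + chicken katsu — 437 at 50 min.
Replace shrimp tacos and chicken katsu with smash burger: the trade gains 55 net, giving 492 at 56 min.
Shrimp tacos + elote + smash burger matches that 492 at 58 min; no feasible combination exceeds it.

492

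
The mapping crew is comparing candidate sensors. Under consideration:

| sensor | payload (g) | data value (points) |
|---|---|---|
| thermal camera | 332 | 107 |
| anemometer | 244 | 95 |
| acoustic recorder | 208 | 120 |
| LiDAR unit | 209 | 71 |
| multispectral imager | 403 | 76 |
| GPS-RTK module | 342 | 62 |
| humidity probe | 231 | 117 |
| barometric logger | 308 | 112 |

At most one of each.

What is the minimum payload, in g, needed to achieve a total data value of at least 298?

648

Need the lightest bundle worth ≥ 298.
acoustic recorder + LiDAR unit + humidity probe: 308 data value at 648 g.
Below 648 g the best achievable stays under 298.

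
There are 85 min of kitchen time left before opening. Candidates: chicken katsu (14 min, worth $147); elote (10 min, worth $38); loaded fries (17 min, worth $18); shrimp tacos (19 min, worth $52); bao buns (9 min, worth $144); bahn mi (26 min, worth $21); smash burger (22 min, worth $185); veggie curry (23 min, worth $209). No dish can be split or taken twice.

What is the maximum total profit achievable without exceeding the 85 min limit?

Density check — bao buns 16.00, chicken katsu 10.50, veggie curry 9.09, smash burger 8.41 are the best per min.
Chicken katsu + elote + bao buns + smash burger + veggie curry uses 78 of the 85 min and totals 723.
An exhaustive check of the 256 subsets confirms 723.

723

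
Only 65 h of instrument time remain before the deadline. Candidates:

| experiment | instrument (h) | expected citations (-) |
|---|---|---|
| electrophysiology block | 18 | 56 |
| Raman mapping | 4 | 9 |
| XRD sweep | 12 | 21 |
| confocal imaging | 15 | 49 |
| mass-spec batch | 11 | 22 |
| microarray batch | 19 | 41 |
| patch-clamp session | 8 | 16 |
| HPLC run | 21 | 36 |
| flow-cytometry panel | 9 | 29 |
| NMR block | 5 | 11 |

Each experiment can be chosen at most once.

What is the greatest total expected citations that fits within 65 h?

By expected citations per h: confocal imaging 3.27, flow-cytometry panel 3.22, electrophysiology block 3.11 lead.
A density-first pass picks electrophysiology block + Raman mapping + confocal imaging + mass-spec batch + flow-cytometry panel + NMR block — 176 at 62 h.
The 16 h tied up in mass-spec batch and NMR block is better spent on microarray batch — total rises to 184 (65 h).

184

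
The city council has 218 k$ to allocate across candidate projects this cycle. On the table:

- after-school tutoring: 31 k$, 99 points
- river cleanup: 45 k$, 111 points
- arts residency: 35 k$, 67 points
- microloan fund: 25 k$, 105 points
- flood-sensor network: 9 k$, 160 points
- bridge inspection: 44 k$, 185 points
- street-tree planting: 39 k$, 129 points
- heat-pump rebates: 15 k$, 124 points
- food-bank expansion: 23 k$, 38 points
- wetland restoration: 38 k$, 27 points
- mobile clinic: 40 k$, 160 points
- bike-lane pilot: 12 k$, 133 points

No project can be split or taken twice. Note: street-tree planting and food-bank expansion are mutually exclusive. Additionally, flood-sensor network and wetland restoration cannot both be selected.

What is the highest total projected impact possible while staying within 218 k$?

Ranking by ratio (projected impact/k$): flood-sensor network 17.78, bike-lane pilot 11.08, heat-pump rebates 8.27, bridge inspection 4.20.
Best packing: after-school tutoring + microloan fund + flood-sensor network + bridge inspection + street-tree planting + heat-pump rebates + mobile clinic + bike-lane pilot — 215 k$, 1095 total.
Every other selection either busts 218 k$ or breaks a pairing rule or fails to beat 1095.

1095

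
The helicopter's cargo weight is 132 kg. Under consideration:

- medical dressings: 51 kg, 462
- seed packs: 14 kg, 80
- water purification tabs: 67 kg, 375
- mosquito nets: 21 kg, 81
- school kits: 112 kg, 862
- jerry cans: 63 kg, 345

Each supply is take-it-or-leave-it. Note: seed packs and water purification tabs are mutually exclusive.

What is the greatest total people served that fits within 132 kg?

942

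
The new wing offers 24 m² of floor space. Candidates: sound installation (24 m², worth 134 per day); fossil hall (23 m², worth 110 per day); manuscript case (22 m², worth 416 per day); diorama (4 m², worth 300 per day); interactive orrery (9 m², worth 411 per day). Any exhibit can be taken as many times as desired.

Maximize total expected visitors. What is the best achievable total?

Best packing: 6×diorama — 24 m², 1800 total.
Nothing else within 24 m² beats 1800.

1800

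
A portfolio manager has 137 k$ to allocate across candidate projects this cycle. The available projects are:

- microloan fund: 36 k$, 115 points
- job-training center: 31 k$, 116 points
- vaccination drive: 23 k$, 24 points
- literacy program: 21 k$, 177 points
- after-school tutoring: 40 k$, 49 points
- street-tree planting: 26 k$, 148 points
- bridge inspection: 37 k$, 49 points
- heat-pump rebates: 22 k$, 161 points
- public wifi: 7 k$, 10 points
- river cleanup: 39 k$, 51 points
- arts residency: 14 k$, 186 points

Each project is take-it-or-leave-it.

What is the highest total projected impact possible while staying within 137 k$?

812

The ratio heuristic lands on job-training center + literacy program + street-tree planting + heat-pump rebates + public wifi + arts residency (798) but leaves 16 k$ idle.
Replace public wifi with vaccination drive: the trade gains 14 net, giving 812 at 137 k$.
Runner-up job-training center + literacy program + street-tree planting + heat-pump rebates + public wifi + arts residency tops out at 798.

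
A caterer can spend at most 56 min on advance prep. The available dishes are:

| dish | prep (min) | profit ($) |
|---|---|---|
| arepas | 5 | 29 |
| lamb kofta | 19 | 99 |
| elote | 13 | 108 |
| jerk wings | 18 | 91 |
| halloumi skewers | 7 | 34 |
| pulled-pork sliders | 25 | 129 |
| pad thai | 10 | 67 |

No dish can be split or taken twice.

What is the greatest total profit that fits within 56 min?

By profit per min: elote 8.31, pad thai 6.70, arepas 5.80, lamb kofta 5.21 lead.
The ratio heuristic lands on arepas + lamb kofta + elote + halloumi skewers + pad thai (337) but leaves 2 min idle.
Replace arepas and lamb kofta with pulled-pork sliders: the trade gains 1 net, giving 338 at 55 min.
The closest alternative, arepas + lamb kofta + elote + halloumi skewers + pad thai, reaches only 337.

338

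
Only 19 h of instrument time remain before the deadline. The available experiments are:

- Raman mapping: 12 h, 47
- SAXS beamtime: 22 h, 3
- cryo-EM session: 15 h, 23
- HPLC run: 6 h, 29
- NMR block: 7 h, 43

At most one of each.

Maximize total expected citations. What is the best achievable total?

Ranking by ratio (expected citations/h): NMR block 6.14, HPLC run 4.83, Raman mapping 3.92, cryo-EM session 1.53.
The ratio heuristic lands on HPLC run + NMR block (72) but leaves 6 h idle.
The 6 h tied up in HPLC run is better spent on Raman mapping — total rises to 90 (19 h).

90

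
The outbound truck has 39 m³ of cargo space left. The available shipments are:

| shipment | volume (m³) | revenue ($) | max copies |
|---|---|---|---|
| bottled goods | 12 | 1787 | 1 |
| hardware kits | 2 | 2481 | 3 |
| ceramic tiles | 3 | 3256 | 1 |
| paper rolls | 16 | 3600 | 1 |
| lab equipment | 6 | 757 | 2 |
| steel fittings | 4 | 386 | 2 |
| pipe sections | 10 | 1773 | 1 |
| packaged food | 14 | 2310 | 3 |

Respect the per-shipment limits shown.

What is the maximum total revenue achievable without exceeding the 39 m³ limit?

16609

Greedy by ratio would take 3×hardware kits + ceramic tiles + paper rolls + steel fittings + pipe sections: 39 m³ used, total 16458.
Dropping steel fittings and pipe sections frees 14 m³; slotting in packaged food (14 m³) lifts the total to 16609 at 39 m³.
That's the maximum — no swap from here does better than 16609.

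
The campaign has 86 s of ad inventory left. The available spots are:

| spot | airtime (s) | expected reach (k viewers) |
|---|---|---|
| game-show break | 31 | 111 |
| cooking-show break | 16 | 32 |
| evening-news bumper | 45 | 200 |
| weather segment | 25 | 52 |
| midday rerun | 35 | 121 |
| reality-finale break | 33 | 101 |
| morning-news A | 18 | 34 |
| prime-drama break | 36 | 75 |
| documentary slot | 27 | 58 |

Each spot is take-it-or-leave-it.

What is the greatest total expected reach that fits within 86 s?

321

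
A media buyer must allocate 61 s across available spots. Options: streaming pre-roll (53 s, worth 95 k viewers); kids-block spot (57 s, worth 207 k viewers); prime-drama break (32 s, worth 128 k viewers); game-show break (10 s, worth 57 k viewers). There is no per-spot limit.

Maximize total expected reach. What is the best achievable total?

6×game-show break uses 60 of the 61 s and totals 342.
Nothing else within 61 s beats 342.

342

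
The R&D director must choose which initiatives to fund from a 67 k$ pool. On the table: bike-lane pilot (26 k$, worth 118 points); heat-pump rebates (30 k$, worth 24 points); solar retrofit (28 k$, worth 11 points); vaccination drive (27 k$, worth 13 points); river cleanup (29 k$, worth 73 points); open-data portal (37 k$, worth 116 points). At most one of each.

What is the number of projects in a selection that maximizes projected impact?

Best achievable projected impact is 234.
bike-lane pilot + open-data portal hits 234 at 63 k$.
All optima have 2 projects.

2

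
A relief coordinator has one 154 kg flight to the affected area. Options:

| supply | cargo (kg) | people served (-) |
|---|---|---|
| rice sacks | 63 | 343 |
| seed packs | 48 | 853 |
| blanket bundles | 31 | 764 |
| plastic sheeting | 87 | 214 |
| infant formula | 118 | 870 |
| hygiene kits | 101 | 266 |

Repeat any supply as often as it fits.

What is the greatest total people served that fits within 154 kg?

A density-first pass picks 4×blanket bundles — 3056 at 124 kg.
Dropping blanket bundles frees 31 kg; slotting in seed packs (48 kg) lifts the total to 3145 at 141 kg.

3145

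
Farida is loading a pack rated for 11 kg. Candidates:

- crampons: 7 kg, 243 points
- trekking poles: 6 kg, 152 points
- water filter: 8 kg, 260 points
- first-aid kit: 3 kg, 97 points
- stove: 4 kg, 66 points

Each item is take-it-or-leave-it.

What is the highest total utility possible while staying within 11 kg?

Ranking by ratio (utility/kg): crampons 34.71, water filter 32.50, first-aid kit 32.33, trekking poles 25.33.
The ratio heuristic lands on crampons + first-aid kit (340) but leaves 1 kg idle.
Replace crampons with water filter: the trade gains 17 net, giving 357 at 11 kg.

357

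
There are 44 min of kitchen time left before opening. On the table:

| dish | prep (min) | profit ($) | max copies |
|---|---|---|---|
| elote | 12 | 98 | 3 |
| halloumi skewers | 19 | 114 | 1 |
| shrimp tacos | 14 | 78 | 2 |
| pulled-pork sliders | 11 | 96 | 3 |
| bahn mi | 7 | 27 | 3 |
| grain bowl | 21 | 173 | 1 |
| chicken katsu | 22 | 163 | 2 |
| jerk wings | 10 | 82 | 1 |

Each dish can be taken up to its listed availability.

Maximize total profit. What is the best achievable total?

A density-first pass picks 3×pulled-pork sliders + jerk wings — 370 at 43 min.
Replace pulled-pork sliders with elote: the trade gains 2 net, giving 372 at 44 min.
Nothing else within 44 min beats 372.

372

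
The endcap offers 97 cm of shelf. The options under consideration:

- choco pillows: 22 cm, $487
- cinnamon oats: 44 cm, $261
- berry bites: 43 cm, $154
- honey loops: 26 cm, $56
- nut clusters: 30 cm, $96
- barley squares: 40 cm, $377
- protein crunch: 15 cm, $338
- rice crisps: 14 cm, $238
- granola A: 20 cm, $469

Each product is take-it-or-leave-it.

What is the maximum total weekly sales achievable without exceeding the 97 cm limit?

Ranking by ratio (weekly sales/cm): granola A 23.45, protein crunch 22.53, choco pillows 22.14.
Greedy by ratio would take choco pillows + honey loops + protein crunch + rice crisps + granola A: 97 cm used, total 1588.
Dropping honey loops and rice crisps frees 40 cm; slotting in barley squares (40 cm) lifts the total to 1671 at 97 cm.
An exhaustive check of the 512 subsets confirms 1671.

1671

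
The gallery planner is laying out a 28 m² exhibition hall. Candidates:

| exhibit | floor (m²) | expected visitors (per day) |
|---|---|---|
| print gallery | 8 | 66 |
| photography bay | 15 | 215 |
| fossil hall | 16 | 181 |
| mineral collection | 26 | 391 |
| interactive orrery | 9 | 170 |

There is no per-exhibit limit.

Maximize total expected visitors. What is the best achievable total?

3×interactive orrery uses 27 of the 28 m² and totals 510.

510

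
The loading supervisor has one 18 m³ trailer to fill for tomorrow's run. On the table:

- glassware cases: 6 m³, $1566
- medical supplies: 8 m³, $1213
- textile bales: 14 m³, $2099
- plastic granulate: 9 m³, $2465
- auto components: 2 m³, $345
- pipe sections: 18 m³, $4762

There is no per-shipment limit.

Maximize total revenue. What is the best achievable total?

The ratio ordering already packs tightly: 2×plastic granulate, 18 m³, 4930.
That's the maximum — no swap from here does better than 4930.

4930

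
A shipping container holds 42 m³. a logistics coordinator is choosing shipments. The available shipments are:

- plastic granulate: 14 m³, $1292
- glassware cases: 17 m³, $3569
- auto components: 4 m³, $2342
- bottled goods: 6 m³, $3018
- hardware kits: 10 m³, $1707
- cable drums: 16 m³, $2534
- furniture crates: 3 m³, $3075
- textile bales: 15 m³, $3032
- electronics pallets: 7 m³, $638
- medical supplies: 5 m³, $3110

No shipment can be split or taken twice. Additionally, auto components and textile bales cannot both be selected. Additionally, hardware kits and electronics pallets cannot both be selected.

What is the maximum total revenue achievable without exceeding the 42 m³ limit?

15752

The ratio ordering already packs tightly: glassware cases + auto components + bottled goods + furniture crates + electronics pallets + medical supplies, 42 m³, 15752.
Runner-up glassware cases + auto components + bottled goods + furniture crates + medical supplies tops out at 15114.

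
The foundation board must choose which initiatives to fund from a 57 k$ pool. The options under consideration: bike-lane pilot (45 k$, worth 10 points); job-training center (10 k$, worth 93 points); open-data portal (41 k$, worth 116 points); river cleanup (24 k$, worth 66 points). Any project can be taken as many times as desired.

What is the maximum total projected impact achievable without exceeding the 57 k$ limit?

465

Taking 5×job-training center: 50 k$ used, 465 in projected impact.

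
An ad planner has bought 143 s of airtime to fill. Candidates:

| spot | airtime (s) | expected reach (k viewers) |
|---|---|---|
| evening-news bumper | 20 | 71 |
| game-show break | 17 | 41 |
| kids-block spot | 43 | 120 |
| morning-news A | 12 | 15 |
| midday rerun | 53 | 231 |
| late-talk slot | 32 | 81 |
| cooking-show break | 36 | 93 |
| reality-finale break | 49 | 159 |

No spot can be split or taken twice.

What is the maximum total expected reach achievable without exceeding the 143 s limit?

502

Best packing: evening-news bumper + game-show break + midday rerun + reality-finale break — 139 s, 502 total.
No other feasible combination exceeds 502.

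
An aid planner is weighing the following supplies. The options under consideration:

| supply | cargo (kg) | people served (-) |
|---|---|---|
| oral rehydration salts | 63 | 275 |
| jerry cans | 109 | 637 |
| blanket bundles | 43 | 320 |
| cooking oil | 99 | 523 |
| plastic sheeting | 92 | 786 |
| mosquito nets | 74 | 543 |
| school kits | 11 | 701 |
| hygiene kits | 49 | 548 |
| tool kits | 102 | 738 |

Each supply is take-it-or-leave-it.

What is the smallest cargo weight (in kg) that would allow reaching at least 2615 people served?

Need the lightest bundle worth ≥ 2615.
plastic sheeting + school kits + hygiene kits + tool kits: 2773 people served at 254 kg.
Any bundle with less than 254 kg falls short of 2615.

254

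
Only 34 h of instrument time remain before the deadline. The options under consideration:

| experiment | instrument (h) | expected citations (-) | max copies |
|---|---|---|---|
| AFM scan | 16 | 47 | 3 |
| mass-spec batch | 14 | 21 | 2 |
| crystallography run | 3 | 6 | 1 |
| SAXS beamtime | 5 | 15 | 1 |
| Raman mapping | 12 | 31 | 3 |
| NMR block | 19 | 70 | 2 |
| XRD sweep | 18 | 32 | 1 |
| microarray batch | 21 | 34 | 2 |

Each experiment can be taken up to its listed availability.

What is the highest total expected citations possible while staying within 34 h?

107

Filling by ratio: crystallography run + SAXS beamtime + NMR block for 91, with 7 h left unused.
Replace SAXS beamtime with Raman mapping: the trade gains 16 net, giving 107 at 34 h.
Nothing else within 34 h beats 107.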